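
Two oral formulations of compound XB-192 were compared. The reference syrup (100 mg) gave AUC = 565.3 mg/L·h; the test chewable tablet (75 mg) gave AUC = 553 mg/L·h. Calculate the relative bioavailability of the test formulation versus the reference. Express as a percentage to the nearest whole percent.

F_rel = 130%

F_rel = (AUC_test/D_test) / (AUC_ref/D_ref)
      = (553/75) / (565.3/100)
      = 7.37333 / 5.653 = 1.3043 = 130.43%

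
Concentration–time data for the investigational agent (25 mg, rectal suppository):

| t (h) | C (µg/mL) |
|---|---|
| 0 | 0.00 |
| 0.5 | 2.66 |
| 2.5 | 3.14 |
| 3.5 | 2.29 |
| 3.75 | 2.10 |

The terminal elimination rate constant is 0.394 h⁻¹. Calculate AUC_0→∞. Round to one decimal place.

Trapezoidal AUC_0→3.75:
  [0→0.5]: (0.00+2.66)/2 × 0.5 = 0.665
  [0.5→2.5]: (2.66+3.14)/2 × 2 = 5.8
  [2.5→3.5]: (3.14+2.29)/2 × 1 = 2.715
  [3.5→3.75]: (2.29+2.10)/2 × 0.25 = 0.54875
  Sum = 9.72875 µg/mL·h
Extrapolated tail: C_last / k_e = 2.10 / 0.394 = 5.330
AUC_0→∞ = 9.72875 + 5.330 = 15.05875 µg/mL·h

AUC = 15.1 µg/mL·h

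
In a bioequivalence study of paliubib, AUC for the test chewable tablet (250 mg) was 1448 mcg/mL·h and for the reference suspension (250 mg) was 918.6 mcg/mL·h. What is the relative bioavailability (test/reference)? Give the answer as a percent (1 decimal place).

F_rel = 157.6%

F_rel = (AUC_test/D_test) / (AUC_ref/D_ref)
      = (1448/250) / (918.6/250)
      = 5.792 / 3.6744 = 1.5763 = 157.63%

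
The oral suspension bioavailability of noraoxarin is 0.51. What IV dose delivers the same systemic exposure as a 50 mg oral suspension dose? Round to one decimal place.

D_iv = 25.5 mg

Systemic exposure from an extravascular dose = F × D_ev, so the equivalent IV dose is F × D_ev.
D_iv = F × D_ev = 0.51 × 50 = 25.5 mg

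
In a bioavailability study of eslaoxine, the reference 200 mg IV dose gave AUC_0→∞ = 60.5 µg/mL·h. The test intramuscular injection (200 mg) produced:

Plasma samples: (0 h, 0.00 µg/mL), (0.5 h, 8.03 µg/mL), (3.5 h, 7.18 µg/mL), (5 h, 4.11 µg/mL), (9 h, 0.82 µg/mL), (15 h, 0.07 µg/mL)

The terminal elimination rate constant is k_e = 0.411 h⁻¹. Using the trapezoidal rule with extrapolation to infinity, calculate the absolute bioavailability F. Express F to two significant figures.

F = 0.76

Trapezoidal AUC_0→15 (intramuscular injection):
  [0→0.5]: (0.00+8.03)/2 × 0.5 = 2.0075
  [0.5→3.5]: (8.03+7.18)/2 × 3 = 22.815
  [3.5→5]: (7.18+4.11)/2 × 1.5 = 8.4675
  [5→9]: (4.11+0.82)/2 × 4 = 9.86
  [9→15]: (0.82+0.07)/2 × 6 = 2.67
  Sum = 45.82 µg/mL·h
Tail: C_last/k_e = 0.07/0.411 = 0.170
AUC_0→∞ (intramuscular injection) = 45.82 + 0.170 = 45.99 µg/mL·h
F = (AUC_ev/D_ev)/(AUC_iv/D_iv) = (45.99/200)/(60.5/200) = 0.22995/0.3025 = 0.7602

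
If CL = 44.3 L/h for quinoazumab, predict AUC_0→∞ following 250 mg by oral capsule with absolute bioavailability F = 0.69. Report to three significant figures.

AUC = 3.89 mg/L·h

AUC_0→∞ = F × Dose / CL
        = 0.69 × 250 / 44.3 = 3.89391 mg/L·h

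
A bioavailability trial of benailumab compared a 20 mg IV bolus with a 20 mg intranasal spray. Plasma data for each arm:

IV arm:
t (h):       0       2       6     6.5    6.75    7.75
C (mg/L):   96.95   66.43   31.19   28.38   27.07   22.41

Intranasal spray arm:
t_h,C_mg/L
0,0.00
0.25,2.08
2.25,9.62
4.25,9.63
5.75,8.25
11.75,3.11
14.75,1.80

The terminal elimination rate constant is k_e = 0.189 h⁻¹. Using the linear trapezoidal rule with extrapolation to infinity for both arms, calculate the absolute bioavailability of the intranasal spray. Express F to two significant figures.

F = 0.18

Trapezoidal AUC_0→7.75 (IV):
  [0→2]: (96.95+66.43)/2 × 2 = 163.38
  [2→6]: (66.43+31.19)/2 × 4 = 195.24
  [6→6.5]: (31.19+28.38)/2 × 0.5 = 14.8925
  [6.5→6.75]: (28.38+27.07)/2 × 0.25 = 6.93125
  [6.75→7.75]: (27.07+22.41)/2 × 1 = 24.74
  Sum = 405.18375 mg/L·h
IV tail: 22.41/0.189 = 118.571; AUC_iv,0→∞ = 405.18375 + 118.571 = 523.75475 mg/L·h
Trapezoidal AUC_0→14.75 (intranasal spray):
  [0→0.25]: (0.00+2.08)/2 × 0.25 = 0.26
  [0.25→2.25]: (2.08+9.62)/2 × 2 = 11.7
  [2.25→4.25]: (9.62+9.63)/2 × 2 = 19.25
  [4.25→5.75]: (9.63+8.25)/2 × 1.5 = 13.41
  [5.75→11.75]: (8.25+3.11)/2 × 6 = 34.08
  [11.75→14.75]: (3.11+1.80)/2 × 3 = 7.365
  Sum = 86.065 mg/L·h
intranasal spray tail: 1.80/0.189 = 9.524; AUC_ev,0→∞ = 86.065 + 9.524 = 95.589 mg/L·h
F = (AUC_ev/D_ev)/(AUC_iv/D_iv) = (95.589/20)/(523.75475/20) = 4.77945/26.1877 = 0.1825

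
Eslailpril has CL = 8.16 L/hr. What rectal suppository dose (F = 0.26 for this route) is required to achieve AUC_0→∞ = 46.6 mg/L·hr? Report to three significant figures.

Dose = CL × AUC_0→∞ / F
     = 8.16 × 46.6 / 0.26 = 1462.52 mg

Dose = 1460 mg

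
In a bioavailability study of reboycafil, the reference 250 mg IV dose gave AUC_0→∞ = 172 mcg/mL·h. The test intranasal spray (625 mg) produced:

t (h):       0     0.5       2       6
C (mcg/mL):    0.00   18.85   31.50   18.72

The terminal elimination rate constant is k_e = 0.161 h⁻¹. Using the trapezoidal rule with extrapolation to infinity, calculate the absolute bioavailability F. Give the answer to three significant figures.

F = 0.603

Trapezoidal AUC_0→6 (intranasal spray):
  [0→0.5]: (0.00+18.85)/2 × 0.5 = 4.7125
  [0.5→2]: (18.85+31.50)/2 × 1.5 = 37.7625
  [2→6]: (31.50+18.72)/2 × 4 = 100.44
  Sum = 142.915 mcg/mL·h
Tail: C_last/k_e = 18.72/0.161 = 116.273
AUC_0→∞ (intranasal spray) = 142.915 + 116.273 = 259.188 mcg/mL·h
F = (AUC_ev/D_ev)/(AUC_iv/D_iv) = (259.188/625)/(172/250) = 0.4147008/0.688 = 0.6028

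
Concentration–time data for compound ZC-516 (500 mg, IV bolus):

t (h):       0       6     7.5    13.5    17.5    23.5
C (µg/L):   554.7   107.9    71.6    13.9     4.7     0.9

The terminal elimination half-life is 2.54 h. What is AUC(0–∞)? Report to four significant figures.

AUC = 2436 µg/L·h

Trapezoidal AUC_0→23.5:
  [0→6]: (554.7+107.9)/2 × 6 = 1987.8
  [6→7.5]: (107.9+71.6)/2 × 1.5 = 134.625
  [7.5→13.5]: (71.6+13.9)/2 × 6 = 256.5
  [13.5→17.5]: (13.9+4.7)/2 × 4 = 37.2
  [17.5→23.5]: (4.7+0.9)/2 × 6 = 16.8
  Sum = 2432.925 µg/L·h
k_e = ln2 / t½ = 0.693147 / 2.54 = 0.2729 h^-1
Extrapolated tail: C_last / k_e = 0.9 / 0.2729 = 3.298
AUC_0→∞ = 2432.925 + 3.298 = 2436.223 µg/L·h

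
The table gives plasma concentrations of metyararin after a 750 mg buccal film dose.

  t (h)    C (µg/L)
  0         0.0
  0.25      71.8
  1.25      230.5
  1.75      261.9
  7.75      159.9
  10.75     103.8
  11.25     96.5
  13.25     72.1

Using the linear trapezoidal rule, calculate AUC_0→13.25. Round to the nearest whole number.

AUC = 2163 µg/L·h

Trapezoidal AUC_0→13.25:
  [0→0.25]: (0.0+71.8)/2 × 0.25 = 8.975
  [0.25→1.25]: (71.8+230.5)/2 × 1 = 151.15
  [1.25→1.75]: (230.5+261.9)/2 × 0.5 = 123.1
  [1.75→7.75]: (261.9+159.9)/2 × 6 = 1265.4
  [7.75→10.75]: (159.9+103.8)/2 × 3 = 395.55
  [10.75→11.25]: (103.8+96.5)/2 × 0.5 = 50.075
  [11.25→13.25]: (96.5+72.1)/2 × 2 = 168.6
  Sum = 2162.85 µg/L·h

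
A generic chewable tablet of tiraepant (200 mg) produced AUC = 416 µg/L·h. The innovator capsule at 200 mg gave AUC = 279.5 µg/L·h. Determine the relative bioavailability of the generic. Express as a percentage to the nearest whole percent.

F_rel = 149%

F_rel = (AUC_test/D_test) / (AUC_ref/D_ref)
      = (416/200) / (279.5/200)
      = 2.08 / 1.3975 = 1.4884 = 148.84%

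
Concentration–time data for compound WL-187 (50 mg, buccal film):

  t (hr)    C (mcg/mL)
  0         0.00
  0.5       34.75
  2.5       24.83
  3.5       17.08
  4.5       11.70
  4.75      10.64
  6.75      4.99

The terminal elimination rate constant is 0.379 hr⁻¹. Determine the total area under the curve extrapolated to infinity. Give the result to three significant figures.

AUC = 135 mcg/mL·hr

Trapezoidal AUC_0→6.75:
  [0→0.5]: (0.00+34.75)/2 × 0.5 = 8.6875
  [0.5→2.5]: (34.75+24.83)/2 × 2 = 59.58
  [2.5→3.5]: (24.83+17.08)/2 × 1 = 20.955
  [3.5→4.5]: (17.08+11.70)/2 × 1 = 14.39
  [4.5→4.75]: (11.70+10.64)/2 × 0.25 = 2.7925
  [4.75→6.75]: (10.64+4.99)/2 × 2 = 15.63
  Sum = 122.035 mcg/mL·hr
Extrapolated tail: C_last / k_e = 4.99 / 0.379 = 13.166
AUC_0→∞ = 122.035 + 13.166 = 135.201 mcg/mL·hr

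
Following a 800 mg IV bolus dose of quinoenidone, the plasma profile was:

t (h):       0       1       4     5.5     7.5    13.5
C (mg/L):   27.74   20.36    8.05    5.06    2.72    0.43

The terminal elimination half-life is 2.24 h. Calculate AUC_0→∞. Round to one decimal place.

AUC = 95.1 mg/L·h

Trapezoidal AUC_0→13.5:
  [0→1]: (27.74+20.36)/2 × 1 = 24.05
  [1→4]: (20.36+8.05)/2 × 3 = 42.615
  [4→5.5]: (8.05+5.06)/2 × 1.5 = 9.8325
  [5.5→7.5]: (5.06+2.72)/2 × 2 = 7.78
  [7.5→13.5]: (2.72+0.43)/2 × 6 = 9.45
  Sum = 93.7275 mg/L·h
k_e = ln2 / t½ = 0.693147 / 2.24 = 0.3094 h^-1
Extrapolated tail: C_last / k_e = 0.43 / 0.3094 = 1.390
AUC_0→∞ = 93.7275 + 1.390 = 95.1175 mg/L·h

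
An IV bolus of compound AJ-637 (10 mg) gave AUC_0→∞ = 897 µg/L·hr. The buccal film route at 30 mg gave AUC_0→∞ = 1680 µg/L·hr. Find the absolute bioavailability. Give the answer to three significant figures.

F = (AUC_ev / D_ev) / (AUC_iv / D_iv)
  = (1680/30) / (897/10)
  = 56 / 89.7 = 0.6243

F = 0.624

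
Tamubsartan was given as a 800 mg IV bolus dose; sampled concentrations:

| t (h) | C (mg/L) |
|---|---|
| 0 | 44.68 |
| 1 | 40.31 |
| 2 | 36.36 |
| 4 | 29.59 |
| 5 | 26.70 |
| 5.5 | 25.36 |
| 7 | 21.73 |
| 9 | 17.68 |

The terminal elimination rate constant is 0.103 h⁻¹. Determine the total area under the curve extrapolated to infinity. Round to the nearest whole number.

Trapezoidal AUC_0→9:
  [0→1]: (44.68+40.31)/2 × 1 = 42.495
  [1→2]: (40.31+36.36)/2 × 1 = 38.335
  [2→4]: (36.36+29.59)/2 × 2 = 65.95
  [4→5]: (29.59+26.70)/2 × 1 = 28.145
  [5→5.5]: (26.70+25.36)/2 × 0.5 = 13.015
  [5.5→7]: (25.36+21.73)/2 × 1.5 = 35.3175
  [7→9]: (21.73+17.68)/2 × 2 = 39.41
  Sum = 262.6675 mg/L·h
Extrapolated tail: C_last / k_e = 17.68 / 0.103 = 171.650
AUC_0→∞ = 262.6675 + 171.650 = 434.3175 mg/L·h

AUC = 434 mg/L·h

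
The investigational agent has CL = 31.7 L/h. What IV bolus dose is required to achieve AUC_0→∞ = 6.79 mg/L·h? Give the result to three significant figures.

Dose_iv = CL × AUC_0→∞
     = 31.7 × 6.79 = 215.243 mg

Dose = 215 mg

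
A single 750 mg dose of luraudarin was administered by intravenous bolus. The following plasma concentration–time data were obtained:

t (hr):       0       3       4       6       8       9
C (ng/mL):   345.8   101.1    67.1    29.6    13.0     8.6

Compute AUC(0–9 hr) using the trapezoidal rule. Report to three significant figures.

Trapezoidal AUC_0→9:
  [0→3]: (345.8+101.1)/2 × 3 = 670.35
  [3→4]: (101.1+67.1)/2 × 1 = 84.1
  [4→6]: (67.1+29.6)/2 × 2 = 96.7
  [6→8]: (29.6+13.0)/2 × 2 = 42.6
  [8→9]: (13.0+8.6)/2 × 1 = 10.8
  Sum = 904.55 ng/mL·hr

AUC = 905 ng/mL·hr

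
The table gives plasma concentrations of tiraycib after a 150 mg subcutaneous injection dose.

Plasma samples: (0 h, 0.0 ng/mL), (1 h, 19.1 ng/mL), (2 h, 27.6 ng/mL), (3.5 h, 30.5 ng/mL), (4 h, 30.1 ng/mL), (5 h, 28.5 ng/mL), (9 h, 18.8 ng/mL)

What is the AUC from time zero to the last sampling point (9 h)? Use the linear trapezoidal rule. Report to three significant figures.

Trapezoidal AUC_0→9:
  [0→1]: (0.0+19.1)/2 × 1 = 9.55
  [1→2]: (19.1+27.6)/2 × 1 = 23.35
  [2→3.5]: (27.6+30.5)/2 × 1.5 = 43.575
  [3.5→4]: (30.5+30.1)/2 × 0.5 = 15.15
  [4→5]: (30.1+28.5)/2 × 1 = 29.3
  [5→9]: (28.5+18.8)/2 × 4 = 94.6
  Sum = 215.525 ng/mL·h

AUC = 216 ng/mL·h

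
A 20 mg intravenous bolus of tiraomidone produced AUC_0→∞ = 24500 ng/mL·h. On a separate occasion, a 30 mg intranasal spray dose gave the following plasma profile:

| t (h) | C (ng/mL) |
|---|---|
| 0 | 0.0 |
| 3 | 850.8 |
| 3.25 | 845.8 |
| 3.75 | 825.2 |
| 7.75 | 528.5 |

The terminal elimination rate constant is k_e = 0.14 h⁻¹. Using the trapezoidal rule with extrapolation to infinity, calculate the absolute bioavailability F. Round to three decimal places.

Trapezoidal AUC_0→7.75 (intranasal spray):
  [0→3]: (0.0+850.8)/2 × 3 = 1276.2
  [3→3.25]: (850.8+845.8)/2 × 0.25 = 212.075
  [3.25→3.75]: (845.8+825.2)/2 × 0.5 = 417.75
  [3.75→7.75]: (825.2+528.5)/2 × 4 = 2707.4
  Sum = 4613.425 ng/mL·h
Tail: C_last/k_e = 528.5/0.14 = 3775.000
AUC_0→∞ (intranasal spray) = 4613.425 + 3775.000 = 8388.425 ng/mL·h
F = (AUC_ev/D_ev)/(AUC_iv/D_iv) = (8388.425/30)/(24500/20) = 279.614/1225 = 0.2283

F = 0.228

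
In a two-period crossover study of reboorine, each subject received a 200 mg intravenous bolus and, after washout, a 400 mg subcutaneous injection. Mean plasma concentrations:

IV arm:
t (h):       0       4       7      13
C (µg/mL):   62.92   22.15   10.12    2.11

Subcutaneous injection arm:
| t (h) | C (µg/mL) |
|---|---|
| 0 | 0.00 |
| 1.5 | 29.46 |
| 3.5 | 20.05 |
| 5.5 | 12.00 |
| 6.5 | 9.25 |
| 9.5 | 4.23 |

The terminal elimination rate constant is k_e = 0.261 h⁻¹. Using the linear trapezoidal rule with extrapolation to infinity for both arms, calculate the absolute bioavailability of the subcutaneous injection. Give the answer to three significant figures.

Trapezoidal AUC_0→13 (IV):
  [0→4]: (62.92+22.15)/2 × 4 = 170.14
  [4→7]: (22.15+10.12)/2 × 3 = 48.405
  [7→13]: (10.12+2.11)/2 × 6 = 36.69
  Sum = 255.235 µg/mL·h
IV tail: 2.11/0.261 = 8.084; AUC_iv,0→∞ = 255.235 + 8.084 = 263.319 µg/mL·h
Trapezoidal AUC_0→9.5 (subcutaneous injection):
  [0→1.5]: (0.00+29.46)/2 × 1.5 = 22.095
  [1.5→3.5]: (29.46+20.05)/2 × 2 = 49.51
  [3.5→5.5]: (20.05+12.00)/2 × 2 = 32.05
  [5.5→6.5]: (12.00+9.25)/2 × 1 = 10.625
  [6.5→9.5]: (9.25+4.23)/2 × 3 = 20.22
  Sum = 134.5 µg/mL·h
subcutaneous injection tail: 4.23/0.261 = 16.207; AUC_ev,0→∞ = 134.5 + 16.207 = 150.707 µg/mL·h
F = (AUC_ev/D_ev)/(AUC_iv/D_iv) = (150.707/400)/(263.319/200) = 0.3767675/1.316595 = 0.2862

F = 0.286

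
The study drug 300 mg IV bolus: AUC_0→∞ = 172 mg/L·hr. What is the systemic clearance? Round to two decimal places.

CL = Dose_iv / AUC_0→∞
   = 300 / 172 = 1.74419 L/hr

CL = 1.74 L/hr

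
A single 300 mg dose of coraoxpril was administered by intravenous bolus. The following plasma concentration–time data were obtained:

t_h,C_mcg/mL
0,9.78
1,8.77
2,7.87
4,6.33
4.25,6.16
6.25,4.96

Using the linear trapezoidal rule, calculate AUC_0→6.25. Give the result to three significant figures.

Trapezoidal AUC_0→6.25:
  [0→1]: (9.78+8.77)/2 × 1 = 9.275
  [1→2]: (8.77+7.87)/2 × 1 = 8.32
  [2→4]: (7.87+6.33)/2 × 2 = 14.2
  [4→4.25]: (6.33+6.16)/2 × 0.25 = 1.56125
  [4.25→6.25]: (6.16+4.96)/2 × 2 = 11.12
  Sum = 44.47625 mcg/mL·h

AUC = 44.5 mcg/mL·h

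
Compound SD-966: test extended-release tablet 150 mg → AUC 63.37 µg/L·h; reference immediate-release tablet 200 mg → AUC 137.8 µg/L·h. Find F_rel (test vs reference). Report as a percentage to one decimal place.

F_rel = (AUC_test/D_test) / (AUC_ref/D_ref)
      = (63.37/150) / (137.8/200)
      = 0.422467 / 0.689 = 0.6132 = 61.32%

F_rel = 61.3%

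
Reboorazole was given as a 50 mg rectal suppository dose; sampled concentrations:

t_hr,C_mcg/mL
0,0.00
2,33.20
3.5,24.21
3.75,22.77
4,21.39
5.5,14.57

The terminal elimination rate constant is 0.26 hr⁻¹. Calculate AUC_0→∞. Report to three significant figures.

Trapezoidal AUC_0→5.5:
  [0→2]: (0.00+33.20)/2 × 2 = 33.2
  [2→3.5]: (33.20+24.21)/2 × 1.5 = 43.0575
  [3.5→3.75]: (24.21+22.77)/2 × 0.25 = 5.8725
  [3.75→4]: (22.77+21.39)/2 × 0.25 = 5.52
  [4→5.5]: (21.39+14.57)/2 × 1.5 = 26.97
  Sum = 114.62 mcg/mL·hr
Extrapolated tail: C_last / k_e = 14.57 / 0.26 = 56.038
AUC_0→∞ = 114.62 + 56.038 = 170.658 mcg/mL·hr

AUC = 171 mcg/mL·hr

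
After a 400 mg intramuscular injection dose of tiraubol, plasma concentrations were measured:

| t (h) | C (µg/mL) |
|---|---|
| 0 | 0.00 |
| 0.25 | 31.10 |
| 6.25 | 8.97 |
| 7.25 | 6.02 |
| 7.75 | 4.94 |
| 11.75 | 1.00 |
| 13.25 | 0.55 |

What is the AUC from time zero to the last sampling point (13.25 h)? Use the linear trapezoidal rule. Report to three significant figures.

AUC = 147 µg/mL·h

Trapezoidal AUC_0→13.25:
  [0→0.25]: (0.00+31.10)/2 × 0.25 = 3.8875
  [0.25→6.25]: (31.10+8.97)/2 × 6 = 120.21
  [6.25→7.25]: (8.97+6.02)/2 × 1 = 7.495
  [7.25→7.75]: (6.02+4.94)/2 × 0.5 = 2.74
  [7.75→11.75]: (4.94+1.00)/2 × 4 = 11.88
  [11.75→13.25]: (1.00+0.55)/2 × 1.5 = 1.1625
  Sum = 147.375 µg/mL·h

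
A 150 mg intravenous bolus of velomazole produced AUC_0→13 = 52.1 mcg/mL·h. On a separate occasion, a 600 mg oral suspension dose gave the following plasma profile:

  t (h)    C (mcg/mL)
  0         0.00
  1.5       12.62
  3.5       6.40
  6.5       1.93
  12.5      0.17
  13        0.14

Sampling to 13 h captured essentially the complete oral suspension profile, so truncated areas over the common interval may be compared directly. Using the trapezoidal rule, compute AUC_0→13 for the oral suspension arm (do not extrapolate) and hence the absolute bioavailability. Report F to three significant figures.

F = 0.227

Trapezoidal AUC_0→13 (oral suspension):
  [0→1.5]: (0.00+12.62)/2 × 1.5 = 9.465
  [1.5→3.5]: (12.62+6.40)/2 × 2 = 19.02
  [3.5→6.5]: (6.40+1.93)/2 × 3 = 12.495
  [6.5→12.5]: (1.93+0.17)/2 × 6 = 6.3
  [12.5→13]: (0.17+0.14)/2 × 0.5 = 0.0775
  Sum = 47.3575 mcg/mL·h
F = (AUC_ev/D_ev)/(AUC_iv/D_iv) = (47.3575/600)/(52.1/150) = 0.0789292/0.347333 = 0.2272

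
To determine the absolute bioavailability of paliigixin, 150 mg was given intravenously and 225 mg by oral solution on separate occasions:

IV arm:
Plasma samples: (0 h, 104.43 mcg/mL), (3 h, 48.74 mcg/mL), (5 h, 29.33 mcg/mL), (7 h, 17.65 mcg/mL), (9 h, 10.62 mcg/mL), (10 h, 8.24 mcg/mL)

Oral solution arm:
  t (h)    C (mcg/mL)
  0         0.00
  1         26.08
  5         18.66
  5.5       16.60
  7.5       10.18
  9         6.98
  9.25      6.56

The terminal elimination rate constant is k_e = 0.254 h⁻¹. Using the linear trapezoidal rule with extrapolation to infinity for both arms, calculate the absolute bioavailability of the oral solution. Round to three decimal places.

Trapezoidal AUC_0→10 (IV):
  [0→3]: (104.43+48.74)/2 × 3 = 229.755
  [3→5]: (48.74+29.33)/2 × 2 = 78.07
  [5→7]: (29.33+17.65)/2 × 2 = 46.98
  [7→9]: (17.65+10.62)/2 × 2 = 28.27
  [9→10]: (10.62+8.24)/2 × 1 = 9.43
  Sum = 392.505 mcg/mL·h
IV tail: 8.24/0.254 = 32.441; AUC_iv,0→∞ = 392.505 + 32.441 = 424.946 mcg/mL·h
Trapezoidal AUC_0→9.25 (oral solution):
  [0→1]: (0.00+26.08)/2 × 1 = 13.04
  [1→5]: (26.08+18.66)/2 × 4 = 89.48
  [5→5.5]: (18.66+16.60)/2 × 0.5 = 8.815
  [5.5→7.5]: (16.60+10.18)/2 × 2 = 26.78
  [7.5→9]: (10.18+6.98)/2 × 1.5 = 12.87
  [9→9.25]: (6.98+6.56)/2 × 0.25 = 1.6925
  Sum = 152.6775 mcg/mL·h
oral solution tail: 6.56/0.254 = 25.827; AUC_ev,0→∞ = 152.6775 + 25.827 = 178.5045 mcg/mL·h
F = (AUC_ev/D_ev)/(AUC_iv/D_iv) = (178.5045/225)/(424.946/150) = 0.793353/2.83297 = 0.2800

F = 0.280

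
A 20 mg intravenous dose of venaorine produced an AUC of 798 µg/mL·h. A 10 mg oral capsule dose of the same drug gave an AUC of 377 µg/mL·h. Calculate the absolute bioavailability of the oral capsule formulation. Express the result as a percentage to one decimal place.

F = 94.5%

F = (AUC_ev / D_ev) / (AUC_iv / D_iv)
  = (377/10) / (798/20)
  = 37.7 / 39.9 = 0.9449
  = 94.49%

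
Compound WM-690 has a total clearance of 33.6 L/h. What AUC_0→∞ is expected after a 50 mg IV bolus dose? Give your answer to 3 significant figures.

AUC_0→∞ = Dose_iv / CL
        = 50 / 33.6 = 1.4881 mg/L·h

AUC = 1.49 mg/L·h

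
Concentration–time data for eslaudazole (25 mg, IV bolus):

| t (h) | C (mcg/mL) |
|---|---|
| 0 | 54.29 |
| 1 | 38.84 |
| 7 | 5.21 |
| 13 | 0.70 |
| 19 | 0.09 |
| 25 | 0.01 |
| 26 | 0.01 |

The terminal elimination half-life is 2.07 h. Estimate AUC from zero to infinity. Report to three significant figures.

Trapezoidal AUC_0→26:
  [0→1]: (54.29+38.84)/2 × 1 = 46.565
  [1→7]: (38.84+5.21)/2 × 6 = 132.15
  [7→13]: (5.21+0.70)/2 × 6 = 17.73
  [13→19]: (0.70+0.09)/2 × 6 = 2.37
  [19→25]: (0.09+0.01)/2 × 6 = 0.3
  [25→26]: (0.01+0.01)/2 × 1 = 0.01
  Sum = 199.125 mcg/mL·h
k_e = ln2 / t½ = 0.693147 / 2.07 = 0.3349 h^-1
Extrapolated tail: C_last / k_e = 0.01 / 0.3349 = 0.030
AUC_0→∞ = 199.125 + 0.030 = 199.155 mcg/mL·h

AUC = 199 mcg/mL·h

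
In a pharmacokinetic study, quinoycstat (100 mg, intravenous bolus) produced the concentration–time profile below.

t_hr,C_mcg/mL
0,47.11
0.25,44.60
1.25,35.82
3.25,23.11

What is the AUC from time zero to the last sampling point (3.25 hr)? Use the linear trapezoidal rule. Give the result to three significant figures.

AUC = 111 mcg/mL·hr

Trapezoidal AUC_0→3.25:
  [0→0.25]: (47.11+44.60)/2 × 0.25 = 11.46375
  [0.25→1.25]: (44.60+35.82)/2 × 1 = 40.21
  [1.25→3.25]: (35.82+23.11)/2 × 2 = 58.93
  Sum = 110.60375 mcg/mL·hr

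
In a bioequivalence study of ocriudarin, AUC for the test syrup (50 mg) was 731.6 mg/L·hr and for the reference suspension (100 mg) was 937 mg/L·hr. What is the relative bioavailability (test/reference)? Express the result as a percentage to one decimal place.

F_rel = (AUC_test/D_test) / (AUC_ref/D_ref)
      = (731.6/50) / (937/100)
      = 14.632 / 9.37 = 1.5616 = 156.16%

F_rel = 156.2%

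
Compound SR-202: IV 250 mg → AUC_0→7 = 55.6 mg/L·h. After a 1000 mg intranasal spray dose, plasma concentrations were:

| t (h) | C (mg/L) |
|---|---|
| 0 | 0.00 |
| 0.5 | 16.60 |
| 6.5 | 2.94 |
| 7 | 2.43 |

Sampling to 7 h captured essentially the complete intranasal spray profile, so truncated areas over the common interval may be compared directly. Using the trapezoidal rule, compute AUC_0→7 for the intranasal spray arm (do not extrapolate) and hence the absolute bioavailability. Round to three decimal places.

F = 0.288

Trapezoidal AUC_0→7 (intranasal spray):
  [0→0.5]: (0.00+16.60)/2 × 0.5 = 4.15
  [0.5→6.5]: (16.60+2.94)/2 × 6 = 58.62
  [6.5→7]: (2.94+2.43)/2 × 0.5 = 1.3425
  Sum = 64.1125 mg/L·h
F = (AUC_ev/D_ev)/(AUC_iv/D_iv) = (64.1125/1000)/(55.6/250) = 0.0641125/0.2224 = 0.2883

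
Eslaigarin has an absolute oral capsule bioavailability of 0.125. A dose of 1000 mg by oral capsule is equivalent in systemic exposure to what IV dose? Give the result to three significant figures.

Systemic exposure from an extravascular dose = F × D_ev, so the equivalent IV dose is F × D_ev.
D_iv = F × D_ev = 0.125 × 1000 = 125 mg

D_iv = 125 mg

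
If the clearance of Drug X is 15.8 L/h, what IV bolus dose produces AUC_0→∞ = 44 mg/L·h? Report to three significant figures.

Dose_iv = CL × AUC_0→∞
     = 15.8 × 44 = 695.2 mg

Dose = 695 mg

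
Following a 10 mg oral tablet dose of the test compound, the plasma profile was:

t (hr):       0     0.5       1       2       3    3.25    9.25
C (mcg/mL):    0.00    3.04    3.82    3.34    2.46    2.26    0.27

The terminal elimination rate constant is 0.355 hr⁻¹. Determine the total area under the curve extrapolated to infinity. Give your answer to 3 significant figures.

Trapezoidal AUC_0→9.25:
  [0→0.5]: (0.00+3.04)/2 × 0.5 = 0.76
  [0.5→1]: (3.04+3.82)/2 × 0.5 = 1.715
  [1→2]: (3.82+3.34)/2 × 1 = 3.58
  [2→3]: (3.34+2.46)/2 × 1 = 2.9
  [3→3.25]: (2.46+2.26)/2 × 0.25 = 0.59
  [3.25→9.25]: (2.26+0.27)/2 × 6 = 7.59
  Sum = 17.135 mcg/mL·hr
Extrapolated tail: C_last / k_e = 0.27 / 0.355 = 0.761
AUC_0→∞ = 17.135 + 0.761 = 17.896 mcg/mL·hr

AUC = 17.9 mcg/mL·hr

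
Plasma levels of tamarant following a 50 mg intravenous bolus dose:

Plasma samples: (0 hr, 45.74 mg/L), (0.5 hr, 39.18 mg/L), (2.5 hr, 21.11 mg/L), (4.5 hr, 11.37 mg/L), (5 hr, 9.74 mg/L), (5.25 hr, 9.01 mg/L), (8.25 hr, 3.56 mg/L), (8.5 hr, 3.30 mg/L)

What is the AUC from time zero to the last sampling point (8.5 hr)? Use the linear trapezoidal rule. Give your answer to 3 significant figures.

Trapezoidal AUC_0→8.5:
  [0→0.5]: (45.74+39.18)/2 × 0.5 = 21.23
  [0.5→2.5]: (39.18+21.11)/2 × 2 = 60.29
  [2.5→4.5]: (21.11+11.37)/2 × 2 = 32.48
  [4.5→5]: (11.37+9.74)/2 × 0.5 = 5.2775
  [5→5.25]: (9.74+9.01)/2 × 0.25 = 2.34375
  [5.25→8.25]: (9.01+3.56)/2 × 3 = 18.855
  [8.25→8.5]: (3.56+3.30)/2 × 0.25 = 0.8575
  Sum = 141.33375 mg/L·hr

AUC = 141 mg/L·hr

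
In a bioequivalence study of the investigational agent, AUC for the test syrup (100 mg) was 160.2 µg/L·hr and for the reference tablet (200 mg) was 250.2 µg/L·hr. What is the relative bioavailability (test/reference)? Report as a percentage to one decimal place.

F_rel = 128.1%

F_rel = (AUC_test/D_test) / (AUC_ref/D_ref)
      = (160.2/100) / (250.2/200)
      = 1.602 / 1.251 = 1.2806 = 128.06%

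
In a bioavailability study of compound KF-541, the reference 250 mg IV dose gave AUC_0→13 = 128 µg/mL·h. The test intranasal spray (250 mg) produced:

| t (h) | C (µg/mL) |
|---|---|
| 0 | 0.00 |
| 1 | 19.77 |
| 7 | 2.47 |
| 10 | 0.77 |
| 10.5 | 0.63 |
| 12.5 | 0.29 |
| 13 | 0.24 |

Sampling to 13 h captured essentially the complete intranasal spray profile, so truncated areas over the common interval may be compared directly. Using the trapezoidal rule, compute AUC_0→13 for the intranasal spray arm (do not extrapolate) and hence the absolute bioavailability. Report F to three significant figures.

Trapezoidal AUC_0→13 (intranasal spray):
  [0→1]: (0.00+19.77)/2 × 1 = 9.885
  [1→7]: (19.77+2.47)/2 × 6 = 66.72
  [7→10]: (2.47+0.77)/2 × 3 = 4.86
  [10→10.5]: (0.77+0.63)/2 × 0.5 = 0.35
  [10.5→12.5]: (0.63+0.29)/2 × 2 = 0.92
  [12.5→13]: (0.29+0.24)/2 × 0.5 = 0.1325
  Sum = 82.8675 µg/mL·h
F = (AUC_ev/D_ev)/(AUC_iv/D_iv) = (82.8675/250)/(128/250) = 0.33147/0.512 = 0.6474

F = 0.647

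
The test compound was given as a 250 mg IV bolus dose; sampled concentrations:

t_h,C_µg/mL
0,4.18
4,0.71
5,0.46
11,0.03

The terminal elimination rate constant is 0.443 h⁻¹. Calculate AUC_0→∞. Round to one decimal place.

AUC = 11.9 µg/mL·h

Trapezoidal AUC_0→11:
  [0→4]: (4.18+0.71)/2 × 4 = 9.78
  [4→5]: (0.71+0.46)/2 × 1 = 0.585
  [5→11]: (0.46+0.03)/2 × 6 = 1.47
  Sum = 11.835 µg/mL·h
Extrapolated tail: C_last / k_e = 0.03 / 0.443 = 0.068
AUC_0→∞ = 11.835 + 0.068 = 11.903 µg/mL·h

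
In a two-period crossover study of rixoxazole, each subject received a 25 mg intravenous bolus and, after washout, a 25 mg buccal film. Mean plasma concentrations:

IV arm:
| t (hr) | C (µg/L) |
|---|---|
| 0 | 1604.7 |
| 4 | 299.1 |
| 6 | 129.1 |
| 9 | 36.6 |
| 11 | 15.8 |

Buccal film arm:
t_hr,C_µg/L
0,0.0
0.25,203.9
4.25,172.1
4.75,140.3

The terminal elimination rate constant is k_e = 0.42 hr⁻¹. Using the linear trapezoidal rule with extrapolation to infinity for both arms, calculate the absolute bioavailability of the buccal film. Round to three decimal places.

F = 0.260

Trapezoidal AUC_0→11 (IV):
  [0→4]: (1604.7+299.1)/2 × 4 = 3807.6
  [4→6]: (299.1+129.1)/2 × 2 = 428.2
  [6→9]: (129.1+36.6)/2 × 3 = 248.55
  [9→11]: (36.6+15.8)/2 × 2 = 52.4
  Sum = 4536.75 µg/L·hr
IV tail: 15.8/0.42 = 37.619; AUC_iv,0→∞ = 4536.75 + 37.619 = 4574.369 µg/L·hr
Trapezoidal AUC_0→4.75 (buccal film):
  [0→0.25]: (0.0+203.9)/2 × 0.25 = 25.4875
  [0.25→4.25]: (203.9+172.1)/2 × 4 = 752.0
  [4.25→4.75]: (172.1+140.3)/2 × 0.5 = 78.1
  Sum = 855.5875 µg/L·hr
buccal film tail: 140.3/0.42 = 334.048; AUC_ev,0→∞ = 855.5875 + 334.048 = 1189.6355 µg/L·hr
F = (AUC_ev/D_ev)/(AUC_iv/D_iv) = (1189.6355/25)/(4574.369/25) = 47.58542/182.97476 = 0.2601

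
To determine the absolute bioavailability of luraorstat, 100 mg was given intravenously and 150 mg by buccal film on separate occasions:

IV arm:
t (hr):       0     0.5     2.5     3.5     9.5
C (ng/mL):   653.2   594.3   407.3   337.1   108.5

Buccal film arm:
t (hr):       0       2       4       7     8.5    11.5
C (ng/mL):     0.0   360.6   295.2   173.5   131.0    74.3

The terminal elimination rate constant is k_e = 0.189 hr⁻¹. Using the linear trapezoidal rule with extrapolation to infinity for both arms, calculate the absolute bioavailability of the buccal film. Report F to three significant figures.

Trapezoidal AUC_0→9.5 (IV):
  [0→0.5]: (653.2+594.3)/2 × 0.5 = 311.875
  [0.5→2.5]: (594.3+407.3)/2 × 2 = 1001.6
  [2.5→3.5]: (407.3+337.1)/2 × 1 = 372.2
  [3.5→9.5]: (337.1+108.5)/2 × 6 = 1336.8
  Sum = 3022.475 ng/mL·hr
IV tail: 108.5/0.189 = 574.074; AUC_iv,0→∞ = 3022.475 + 574.074 = 3596.549 ng/mL·hr
Trapezoidal AUC_0→11.5 (buccal film):
  [0→2]: (0.0+360.6)/2 × 2 = 360.6
  [2→4]: (360.6+295.2)/2 × 2 = 655.8
  [4→7]: (295.2+173.5)/2 × 3 = 703.05
  [7→8.5]: (173.5+131.0)/2 × 1.5 = 228.375
  [8.5→11.5]: (131.0+74.3)/2 × 3 = 307.95
  Sum = 2255.775 ng/mL·hr
buccal film tail: 74.3/0.189 = 393.122; AUC_ev,0→∞ = 2255.775 + 393.122 = 2648.897 ng/mL·hr
F = (AUC_ev/D_ev)/(AUC_iv/D_iv) = (2648.897/150)/(3596.549/100) = 17.6593/35.96549 = 0.4910

F = 0.491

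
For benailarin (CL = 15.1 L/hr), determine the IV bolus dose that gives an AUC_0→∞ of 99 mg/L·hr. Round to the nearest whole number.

Dose = 1495 mg

Dose_iv = CL × AUC_0→∞
     = 15.1 × 99 = 1494.9 mg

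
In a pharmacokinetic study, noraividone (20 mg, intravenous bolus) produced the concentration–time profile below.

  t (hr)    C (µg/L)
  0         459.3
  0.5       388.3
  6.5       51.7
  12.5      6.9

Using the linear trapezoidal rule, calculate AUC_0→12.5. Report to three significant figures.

AUC = 1710 µg/L·hr

Trapezoidal AUC_0→12.5:
  [0→0.5]: (459.3+388.3)/2 × 0.5 = 211.9
  [0.5→6.5]: (388.3+51.7)/2 × 6 = 1320.0
  [6.5→12.5]: (51.7+6.9)/2 × 6 = 175.8
  Sum = 1707.7 µg/L·hr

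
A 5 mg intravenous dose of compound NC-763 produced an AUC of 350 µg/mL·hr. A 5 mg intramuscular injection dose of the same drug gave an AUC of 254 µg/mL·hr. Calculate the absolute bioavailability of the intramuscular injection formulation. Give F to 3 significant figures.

F = (AUC_ev / D_ev) / (AUC_iv / D_iv)
  = (254/5) / (350/5)
  = 50.8 / 70 = 0.7257

F = 0.726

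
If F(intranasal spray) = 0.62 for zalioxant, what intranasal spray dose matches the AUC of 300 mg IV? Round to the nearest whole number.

For equal systemic exposure: F × D_ev = D_iv
D_ev = D_iv / F = 300 / 0.62 = 483.871 mg

D_intranasal = 484 mg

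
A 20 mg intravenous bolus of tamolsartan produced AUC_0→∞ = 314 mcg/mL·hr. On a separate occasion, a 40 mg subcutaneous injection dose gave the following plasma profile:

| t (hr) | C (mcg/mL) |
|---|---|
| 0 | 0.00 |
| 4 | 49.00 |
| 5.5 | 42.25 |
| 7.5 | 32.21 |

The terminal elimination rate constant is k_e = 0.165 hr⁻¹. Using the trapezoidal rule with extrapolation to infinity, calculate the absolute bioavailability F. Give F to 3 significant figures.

F = 0.694

Trapezoidal AUC_0→7.5 (subcutaneous injection):
  [0→4]: (0.00+49.00)/2 × 4 = 98.0
  [4→5.5]: (49.00+42.25)/2 × 1.5 = 68.4375
  [5.5→7.5]: (42.25+32.21)/2 × 2 = 74.46
  Sum = 240.8975 mcg/mL·hr
Tail: C_last/k_e = 32.21/0.165 = 195.212
AUC_0→∞ (subcutaneous injection) = 240.8975 + 195.212 = 436.1095 mcg/mL·hr
F = (AUC_ev/D_ev)/(AUC_iv/D_iv) = (436.1095/40)/(314/20) = 10.9027/15.7 = 0.6944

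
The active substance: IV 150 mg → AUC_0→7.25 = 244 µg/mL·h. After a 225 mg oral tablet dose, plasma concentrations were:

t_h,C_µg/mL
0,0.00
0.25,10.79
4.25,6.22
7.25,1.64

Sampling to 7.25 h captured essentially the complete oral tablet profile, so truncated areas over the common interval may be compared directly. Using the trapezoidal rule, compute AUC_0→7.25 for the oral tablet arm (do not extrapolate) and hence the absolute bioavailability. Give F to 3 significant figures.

Trapezoidal AUC_0→7.25 (oral tablet):
  [0→0.25]: (0.00+10.79)/2 × 0.25 = 1.34875
  [0.25→4.25]: (10.79+6.22)/2 × 4 = 34.02
  [4.25→7.25]: (6.22+1.64)/2 × 3 = 11.79
  Sum = 47.15875 µg/mL·h
F = (AUC_ev/D_ev)/(AUC_iv/D_iv) = (47.15875/225)/(244/150) = 0.209594/1.62667 = 0.1288

F = 0.129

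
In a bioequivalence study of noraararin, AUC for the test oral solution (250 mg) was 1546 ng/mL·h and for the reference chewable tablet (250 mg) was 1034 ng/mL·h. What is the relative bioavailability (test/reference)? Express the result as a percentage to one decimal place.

F_rel = 149.5%

F_rel = (AUC_test/D_test) / (AUC_ref/D_ref)
      = (1546/250) / (1034/250)
      = 6.184 / 4.136 = 1.4952 = 149.52%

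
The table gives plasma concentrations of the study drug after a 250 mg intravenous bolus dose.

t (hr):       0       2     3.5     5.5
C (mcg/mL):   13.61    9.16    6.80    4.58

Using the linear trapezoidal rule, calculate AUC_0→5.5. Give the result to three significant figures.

Trapezoidal AUC_0→5.5:
  [0→2]: (13.61+9.16)/2 × 2 = 22.77
  [2→3.5]: (9.16+6.80)/2 × 1.5 = 11.97
  [3.5→5.5]: (6.80+4.58)/2 × 2 = 11.38
  Sum = 46.12 mcg/mL·hr

AUC = 46.1 mcg/mL·hr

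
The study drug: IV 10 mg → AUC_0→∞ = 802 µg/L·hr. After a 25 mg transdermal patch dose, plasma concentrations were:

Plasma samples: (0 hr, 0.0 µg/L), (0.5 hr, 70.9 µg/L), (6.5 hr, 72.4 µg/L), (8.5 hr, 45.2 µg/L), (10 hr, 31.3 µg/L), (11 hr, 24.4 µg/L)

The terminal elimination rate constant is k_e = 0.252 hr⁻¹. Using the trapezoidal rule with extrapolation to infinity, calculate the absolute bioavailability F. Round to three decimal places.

F = 0.373

Trapezoidal AUC_0→11 (transdermal patch):
  [0→0.5]: (0.0+70.9)/2 × 0.5 = 17.725
  [0.5→6.5]: (70.9+72.4)/2 × 6 = 429.9
  [6.5→8.5]: (72.4+45.2)/2 × 2 = 117.6
  [8.5→10]: (45.2+31.3)/2 × 1.5 = 57.375
  [10→11]: (31.3+24.4)/2 × 1 = 27.85
  Sum = 650.45 µg/L·hr
Tail: C_last/k_e = 24.4/0.252 = 96.825
AUC_0→∞ (transdermal patch) = 650.45 + 96.825 = 747.275 µg/L·hr
F = (AUC_ev/D_ev)/(AUC_iv/D_iv) = (747.275/25)/(802/10) = 29.891/80.2 = 0.3727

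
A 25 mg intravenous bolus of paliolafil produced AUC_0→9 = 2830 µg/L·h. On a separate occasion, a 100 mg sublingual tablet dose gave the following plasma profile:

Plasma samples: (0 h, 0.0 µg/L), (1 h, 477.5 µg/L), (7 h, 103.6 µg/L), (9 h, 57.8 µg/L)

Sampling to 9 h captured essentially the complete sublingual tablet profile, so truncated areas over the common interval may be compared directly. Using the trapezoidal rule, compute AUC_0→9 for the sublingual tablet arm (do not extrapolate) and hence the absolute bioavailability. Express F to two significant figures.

F = 0.19

Trapezoidal AUC_0→9 (sublingual tablet):
  [0→1]: (0.0+477.5)/2 × 1 = 238.75
  [1→7]: (477.5+103.6)/2 × 6 = 1743.3
  [7→9]: (103.6+57.8)/2 × 2 = 161.4
  Sum = 2143.45 µg/L·h
F = (AUC_ev/D_ev)/(AUC_iv/D_iv) = (2143.45/100)/(2830/25) = 21.4345/113.2 = 0.1894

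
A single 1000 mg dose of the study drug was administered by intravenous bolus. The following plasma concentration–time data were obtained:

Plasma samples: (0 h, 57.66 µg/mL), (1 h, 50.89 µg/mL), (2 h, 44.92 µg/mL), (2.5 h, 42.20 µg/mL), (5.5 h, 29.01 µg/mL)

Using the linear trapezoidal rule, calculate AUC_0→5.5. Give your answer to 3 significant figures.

Trapezoidal AUC_0→5.5:
  [0→1]: (57.66+50.89)/2 × 1 = 54.275
  [1→2]: (50.89+44.92)/2 × 1 = 47.905
  [2→2.5]: (44.92+42.20)/2 × 0.5 = 21.78
  [2.5→5.5]: (42.20+29.01)/2 × 3 = 106.815
  Sum = 230.775 µg/mL·h

AUC = 231 µg/mL·h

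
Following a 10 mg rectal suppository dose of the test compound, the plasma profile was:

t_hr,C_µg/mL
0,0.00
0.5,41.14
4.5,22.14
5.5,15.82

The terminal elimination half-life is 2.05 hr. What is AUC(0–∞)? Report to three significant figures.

AUC = 203 µg/mL·hr

Trapezoidal AUC_0→5.5:
  [0→0.5]: (0.00+41.14)/2 × 0.5 = 10.285
  [0.5→4.5]: (41.14+22.14)/2 × 4 = 126.56
  [4.5→5.5]: (22.14+15.82)/2 × 1 = 18.98
  Sum = 155.825 µg/mL·hr
k_e = ln2 / t½ = 0.693147 / 2.05 = 0.3381 hr^-1
Extrapolated tail: C_last / k_e = 15.82 / 0.3381 = 46.791
AUC_0→∞ = 155.825 + 46.791 = 202.616 µg/mL·hr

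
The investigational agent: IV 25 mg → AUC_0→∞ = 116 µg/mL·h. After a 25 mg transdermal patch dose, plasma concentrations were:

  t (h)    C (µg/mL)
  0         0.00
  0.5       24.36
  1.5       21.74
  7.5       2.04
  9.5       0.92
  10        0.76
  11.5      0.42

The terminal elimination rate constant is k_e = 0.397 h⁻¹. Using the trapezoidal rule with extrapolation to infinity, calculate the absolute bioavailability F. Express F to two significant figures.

F = 0.91

Trapezoidal AUC_0→11.5 (transdermal patch):
  [0→0.5]: (0.00+24.36)/2 × 0.5 = 6.09
  [0.5→1.5]: (24.36+21.74)/2 × 1 = 23.05
  [1.5→7.5]: (21.74+2.04)/2 × 6 = 71.34
  [7.5→9.5]: (2.04+0.92)/2 × 2 = 2.96
  [9.5→10]: (0.92+0.76)/2 × 0.5 = 0.42
  [10→11.5]: (0.76+0.42)/2 × 1.5 = 0.885
  Sum = 104.745 µg/mL·h
Tail: C_last/k_e = 0.42/0.397 = 1.058
AUC_0→∞ (transdermal patch) = 104.745 + 1.058 = 105.803 µg/mL·h
F = (AUC_ev/D_ev)/(AUC_iv/D_iv) = (105.803/25)/(116/25) = 4.23212/4.64 = 0.9121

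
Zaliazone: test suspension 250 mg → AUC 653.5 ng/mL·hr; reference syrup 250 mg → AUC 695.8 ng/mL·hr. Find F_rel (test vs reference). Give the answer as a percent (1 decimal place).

F_rel = (AUC_test/D_test) / (AUC_ref/D_ref)
      = (653.5/250) / (695.8/250)
      = 2.614 / 2.7832 = 0.9392 = 93.92%

F_rel = 93.9%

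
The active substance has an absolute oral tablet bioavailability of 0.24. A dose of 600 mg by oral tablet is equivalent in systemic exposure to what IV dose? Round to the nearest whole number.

Systemic exposure from an extravascular dose = F × D_ev, so the equivalent IV dose is F × D_ev.
D_iv = F × D_ev = 0.24 × 600 = 144 mg

D_iv = 144 mg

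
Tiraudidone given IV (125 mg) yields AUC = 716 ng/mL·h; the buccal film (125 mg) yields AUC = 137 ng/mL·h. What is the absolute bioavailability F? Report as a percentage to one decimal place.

F = 19.1%

F = (AUC_ev / D_ev) / (AUC_iv / D_iv)
  = (137/125) / (716/125)
  = 1.096 / 5.728 = 0.1913
  = 19.13%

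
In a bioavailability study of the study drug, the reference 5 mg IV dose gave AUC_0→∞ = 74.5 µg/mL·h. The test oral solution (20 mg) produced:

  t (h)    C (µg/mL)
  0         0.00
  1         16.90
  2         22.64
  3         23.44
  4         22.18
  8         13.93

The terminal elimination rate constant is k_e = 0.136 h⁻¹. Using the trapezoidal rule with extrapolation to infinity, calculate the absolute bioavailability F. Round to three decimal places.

Trapezoidal AUC_0→8 (oral solution):
  [0→1]: (0.00+16.90)/2 × 1 = 8.45
  [1→2]: (16.90+22.64)/2 × 1 = 19.77
  [2→3]: (22.64+23.44)/2 × 1 = 23.04
  [3→4]: (23.44+22.18)/2 × 1 = 22.81
  [4→8]: (22.18+13.93)/2 × 4 = 72.22
  Sum = 146.29 µg/mL·h
Tail: C_last/k_e = 13.93/0.136 = 102.426
AUC_0→∞ (oral solution) = 146.29 + 102.426 = 248.716 µg/mL·h
F = (AUC_ev/D_ev)/(AUC_iv/D_iv) = (248.716/20)/(74.5/5) = 12.4358/14.9 = 0.8346

F = 0.835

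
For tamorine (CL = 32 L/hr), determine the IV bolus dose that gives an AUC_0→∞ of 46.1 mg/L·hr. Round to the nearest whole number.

Dose_iv = CL × AUC_0→∞
     = 32 × 46.1 = 1475.2 mg

Dose = 1475 mg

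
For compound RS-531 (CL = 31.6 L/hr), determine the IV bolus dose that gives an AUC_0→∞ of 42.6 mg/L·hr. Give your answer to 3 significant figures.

Dose = 1350 mg

Dose_iv = CL × AUC_0→∞
     = 31.6 × 42.6 = 1346.16 mg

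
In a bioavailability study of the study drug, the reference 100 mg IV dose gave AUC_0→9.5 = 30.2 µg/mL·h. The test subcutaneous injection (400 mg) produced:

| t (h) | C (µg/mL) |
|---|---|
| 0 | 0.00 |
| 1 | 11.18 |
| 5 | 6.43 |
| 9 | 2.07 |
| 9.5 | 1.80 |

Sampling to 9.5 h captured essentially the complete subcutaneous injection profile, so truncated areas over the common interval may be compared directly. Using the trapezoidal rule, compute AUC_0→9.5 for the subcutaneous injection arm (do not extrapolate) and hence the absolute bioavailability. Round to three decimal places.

Trapezoidal AUC_0→9.5 (subcutaneous injection):
  [0→1]: (0.00+11.18)/2 × 1 = 5.59
  [1→5]: (11.18+6.43)/2 × 4 = 35.22
  [5→9]: (6.43+2.07)/2 × 4 = 17.0
  [9→9.5]: (2.07+1.80)/2 × 0.5 = 0.9675
  Sum = 58.7775 µg/mL·h
F = (AUC_ev/D_ev)/(AUC_iv/D_iv) = (58.7775/400)/(30.2/100) = 0.14694375/0.302 = 0.4866

F = 0.487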